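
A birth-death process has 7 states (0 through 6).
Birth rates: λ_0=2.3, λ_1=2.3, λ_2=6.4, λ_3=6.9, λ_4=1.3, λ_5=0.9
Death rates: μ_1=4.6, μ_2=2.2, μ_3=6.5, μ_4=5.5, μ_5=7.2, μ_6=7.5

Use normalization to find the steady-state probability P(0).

Ratios P(n)/P(0) = (λ₀···λₙ₋₁)/(μ₁···μₙ):
P(1)/P(0) = (2.3)/(4.6) = 0.5000
P(2)/P(0) = (2.3×2.3)/(4.6×2.2) = 0.5227
P(3)/P(0) = (2.3×2.3×6.4)/(4.6×2.2×6.5) = 0.5147
P(4)/P(0) = (2.3×2.3×6.4×6.9)/(4.6×2.2×6.5×5.5) = 0.6457
P(5)/P(0) = (2.3×2.3×6.4×6.9×1.3)/(4.6×2.2×6.5×5.5×7.2) = 0.1166
P(6)/P(0) = (2.3×2.3×6.4×6.9×1.3×0.9)/(4.6×2.2×6.5×5.5×7.2×7.5) = 0.01399

Normalization: ∑ P(n) = 1
P(0) × (1.0000 + 0.5000 + 0.5227 + 0.5147 + 0.6457 + 0.1166 + 0.01399) = 1
P(0) × 3.3137 = 1
P(0) = 1/3.3137 = 0.3018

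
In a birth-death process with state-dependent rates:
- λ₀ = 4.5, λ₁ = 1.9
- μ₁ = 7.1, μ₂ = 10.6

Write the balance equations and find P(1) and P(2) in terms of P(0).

Balance equations:
State 0: λ₀P₀ = μ₁P₁ → P₁ = (λ₀/μ₁)P₀ = (4.5/7.1)P₀ = 0.6338P₀
State 1: P₂ = (λ₀λ₁)/(μ₁μ₂)P₀ = (4.5×1.9)/(7.1×10.6)P₀ = 0.1136P₀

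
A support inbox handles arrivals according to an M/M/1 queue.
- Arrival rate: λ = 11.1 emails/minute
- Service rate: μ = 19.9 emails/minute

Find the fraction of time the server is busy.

Server utilization: ρ = λ/μ
ρ = 11.1/19.9 = 0.5578
The server is busy 55.78% of the time.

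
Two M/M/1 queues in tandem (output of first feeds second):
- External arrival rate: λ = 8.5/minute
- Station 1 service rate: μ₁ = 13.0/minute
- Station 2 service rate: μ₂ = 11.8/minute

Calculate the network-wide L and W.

By Jackson's theorem, each station behaves as independent M/M/1.
Station 1: ρ₁ = 8.5/13.0 = 0.6538, L₁ = ρ₁/(1-ρ₁) = λ/(μ₁-λ) = 8.5/4.50 = 1.88889
Station 2: ρ₂ = 8.5/11.8 = 0.7203, L₂ = ρ₂/(1-ρ₂) = λ/(μ₂-λ) = 8.5/3.30 = 2.57576
Total: L = L₁ + L₂ = 1.88889 + 2.57576 = 4.46465
W = L/λ = 4.46465/8.5 = 0.5253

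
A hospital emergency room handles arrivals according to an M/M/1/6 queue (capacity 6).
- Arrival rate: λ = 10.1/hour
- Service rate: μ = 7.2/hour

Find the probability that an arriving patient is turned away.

ρ = λ/μ = 10.1/7.2 = 1.40278
P₀ = (1-ρ)/(1-ρ^(K+1)) = (1-1.40278)/(1-1.40278^7) = -0.4028/-9.6888 = 0.04157
P_K = P₀×ρ^K = 0.04157 × 1.40278^6 = 0.04157 × 7.6197 = 0.3168
Blocking probability = 31.68%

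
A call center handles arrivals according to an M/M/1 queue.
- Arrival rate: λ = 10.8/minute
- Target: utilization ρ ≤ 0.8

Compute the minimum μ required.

ρ = λ/μ, so μ = λ/ρ
μ ≥ 10.8/0.8 = 13.5000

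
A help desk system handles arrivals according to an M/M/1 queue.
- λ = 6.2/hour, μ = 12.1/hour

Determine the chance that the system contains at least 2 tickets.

ρ = λ/μ = 6.2/12.1 = 0.5124
P(N ≥ n) = ρⁿ
P(N ≥ 2) = 0.5124^2
P(N ≥ 2) = 0.2626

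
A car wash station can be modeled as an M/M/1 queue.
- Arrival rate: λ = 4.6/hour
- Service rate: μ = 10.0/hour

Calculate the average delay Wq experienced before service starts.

First, compute utilization: ρ = λ/μ = 4.6/10.0 = 0.4600
For M/M/1: Wq = λ/(μ(μ-λ))
Wq = 4.6/(10.0 × (10.0-4.6))
Wq = 4.6/(10.0 × 5.40)
Wq = 0.08519 hours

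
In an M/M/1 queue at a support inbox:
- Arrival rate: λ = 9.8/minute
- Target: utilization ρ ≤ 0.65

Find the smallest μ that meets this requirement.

ρ = λ/μ, so μ = λ/ρ
μ ≥ 9.8/0.65 = 15.0769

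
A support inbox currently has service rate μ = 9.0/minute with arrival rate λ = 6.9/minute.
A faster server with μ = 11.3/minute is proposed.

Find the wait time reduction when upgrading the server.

System 1: ρ₁ = 6.9/9.0 = 0.7667, W₁ = 1/(9.0-6.9) = 0.4762
System 2: ρ₂ = 6.9/11.3 = 0.6106, W₂ = 1/(11.3-6.9) = 0.2273
Improvement: (W₁-W₂)/W₁ = (0.4762-0.2273)/0.4762 = 52.27%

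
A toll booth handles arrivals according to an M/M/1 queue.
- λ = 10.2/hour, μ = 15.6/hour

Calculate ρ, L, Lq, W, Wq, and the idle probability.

Step 1: ρ = λ/μ = 10.2/15.6 = 0.6538
Step 2: L = λ/(μ-λ) = 10.2/5.40 = 1.8889
Step 3: Lq = λ²/(μ(μ-λ)) = 104.04/(15.6×5.40) = 1.2350
Step 4: W = 1/(μ-λ) = 1/5.40 = 0.18519
Step 5: Wq = λ/(μ(μ-λ)) = 10.2/(15.6×5.40) = 0.1211
Step 6: P(0) = 1-ρ = 0.3462
Verify: L = λW = 10.2×0.18519 = 1.8889 ✔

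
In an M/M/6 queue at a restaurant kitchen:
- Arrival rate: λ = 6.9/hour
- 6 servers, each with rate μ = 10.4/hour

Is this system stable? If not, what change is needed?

Stability requires ρ = λ/(cμ) < 1
ρ = 6.9/(6 × 10.4) = 6.9/62.40 = 0.1106
Since 0.1106 < 1, the system is STABLE.
The servers are busy 11.06% of the time.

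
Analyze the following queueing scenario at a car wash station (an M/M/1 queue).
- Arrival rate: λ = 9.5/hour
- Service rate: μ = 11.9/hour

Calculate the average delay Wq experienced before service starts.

First, compute utilization: ρ = λ/μ = 9.5/11.9 = 0.7983
For M/M/1: Wq = λ/(μ(μ-λ))
Wq = 9.5/(11.9 × (11.9-9.5))
Wq = 9.5/(11.9 × 2.40)
Wq = 0.3326 hours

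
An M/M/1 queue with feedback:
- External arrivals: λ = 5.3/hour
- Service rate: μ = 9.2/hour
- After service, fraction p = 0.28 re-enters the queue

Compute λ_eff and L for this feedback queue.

Effective arrival rate: λ_eff = λ/(1-p) = 5.3/(1-0.28) = 5.3/0.72 = 7.3611
ρ = λ_eff/μ = 7.3611/9.2 = 0.80012
L = ρ/(1-ρ) = 0.80012/(1-0.80012) = 4.0030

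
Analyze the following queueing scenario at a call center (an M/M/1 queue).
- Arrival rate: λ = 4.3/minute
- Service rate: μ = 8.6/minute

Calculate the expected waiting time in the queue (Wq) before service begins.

First, compute utilization: ρ = λ/μ = 4.3/8.6 = 0.5000
For M/M/1: Wq = λ/(μ(μ-λ))
Wq = 4.3/(8.6 × (8.6-4.3))
Wq = 4.3/(8.6 × 4.30)
Wq = 0.1163 minutes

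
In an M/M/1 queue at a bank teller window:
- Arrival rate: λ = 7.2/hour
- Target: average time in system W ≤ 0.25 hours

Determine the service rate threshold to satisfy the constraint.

For M/M/1: W = 1/(μ-λ)
Need W ≤ 0.25, so 1/(μ-λ) ≤ 0.25
μ - λ ≥ 1/0.25 = 4.0000
μ ≥ 7.2 + 4.0000 = 11.2000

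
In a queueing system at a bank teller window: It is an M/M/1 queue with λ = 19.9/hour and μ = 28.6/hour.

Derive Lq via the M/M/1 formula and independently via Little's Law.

Method 1 (direct): Lq = λ²/(μ(μ-λ)) = 396.01/(28.6 × 8.70) = 1.5916

Method 2 (Little's Law):
W = 1/(μ-λ) = 1/8.70 = 0.114943
Wq = W - 1/μ = 0.114943 - 0.0349650 = 0.07998
Lq = λWq = 19.9 × 0.07998 = 1.5916 ✔ (matches Method 1)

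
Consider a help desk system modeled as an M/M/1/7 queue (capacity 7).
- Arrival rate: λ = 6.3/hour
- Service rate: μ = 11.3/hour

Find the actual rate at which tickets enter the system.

ρ = λ/μ = 6.3/11.3 = 0.55752
P₀ = (1-ρ)/(1-ρ^(K+1)) = (1-0.55752)/(1-0.55752^8) = 0.44248/0.99067 = 0.4466
P_K = P₀×ρ^K = 0.44665 × 0.55752^7 = 0.44665 × 0.016743 = 0.007478
λ_eff = λ(1-P_K) = 6.3 × (1 - 0.007478) = 6.3 × 0.99252 = 6.2529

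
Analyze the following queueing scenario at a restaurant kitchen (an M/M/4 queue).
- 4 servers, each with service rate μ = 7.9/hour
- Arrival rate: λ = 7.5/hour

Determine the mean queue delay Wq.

Traffic intensity: ρ = λ/(cμ) = 7.5/(4×7.9) = 0.2373
Since ρ = 0.2373 < 1, system is stable.
Offered load a = λ/μ = cρ = 7.5/7.9 = 0.9494
P₀ = [ Σₙ₌₀^3 aⁿ/n! + a^4/(4!(1-ρ)) ]⁻¹
Σ = a^0/0! + a^1/1! + a^2/2! + a^3/3! = 1.0000 + 0.9494 + 0.4506 + 0.1426 = 2.5426
a^4/(4!(1-ρ)) = 0.8123/(24 × 0.7627) = 0.04438
P₀ = 1/(2.54263 + 0.0443808) = 0.3865
Lq = P₀·a^4·ρ / (4!(1-ρ)²) = 0.38655 × 0.81234 × 0.23734 / (24 × 0.58165) = 0.005339
Wq = Lq/λ = 0.0053388/7.5 = 0.0007118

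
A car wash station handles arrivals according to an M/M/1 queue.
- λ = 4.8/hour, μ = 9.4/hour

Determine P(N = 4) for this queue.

ρ = λ/μ = 4.8/9.4 = 0.51064
P(n) = (1-ρ)ρⁿ
P(4) = (1-0.51064) × 0.51064^4
P(4) = 0.4894 × 0.06799
P(4) = 0.03327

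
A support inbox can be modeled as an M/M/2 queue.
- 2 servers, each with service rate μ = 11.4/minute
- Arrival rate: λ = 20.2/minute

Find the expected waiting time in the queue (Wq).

Traffic intensity: ρ = λ/(cμ) = 20.2/(2×11.4) = 0.8860
Since ρ = 0.8860 < 1, system is stable.
Offered load a = λ/μ = cρ = 20.2/11.4 = 1.7719
P₀ = [ Σₙ₌₀^1 aⁿ/n! + a^2/(2!(1-ρ)) ]⁻¹
Σ = a^0/0! + a^1/1! = 1.0000 + 1.7719 = 2.7719
a^2/(2!(1-ρ)) = 3.139735/(2 × 0.1140351) = 13.7665
P₀ = 1/(2.7719 + 13.7665) = 0.06047
Lq = P₀·a^2·ρ / (2!(1-ρ)²) = 0.0604651 × 3.13974 × 0.885965 / (2 × 0.0130040) = 6.4671
Wq = Lq/λ = 6.4671/20.2 = 0.3202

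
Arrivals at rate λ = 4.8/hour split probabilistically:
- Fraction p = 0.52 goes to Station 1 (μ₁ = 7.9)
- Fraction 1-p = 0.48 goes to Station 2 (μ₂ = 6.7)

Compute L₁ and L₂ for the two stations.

Effective rates: λ₁ = 4.8×0.52 = 2.496, λ₂ = 4.8×0.48 = 2.304
Station 1: ρ₁ = 2.496/7.9 = 0.31595, L₁ = ρ₁/(1-ρ₁) = 0.31595/(1-0.31595) = 0.4619
Station 2: ρ₂ = 2.304/6.7 = 0.34388, L₂ = ρ₂/(1-ρ₂) = 0.34388/(1-0.34388) = 0.5241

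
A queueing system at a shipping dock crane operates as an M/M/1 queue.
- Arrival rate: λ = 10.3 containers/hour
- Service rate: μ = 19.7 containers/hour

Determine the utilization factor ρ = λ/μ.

Server utilization: ρ = λ/μ
ρ = 10.3/19.7 = 0.5228
The server is busy 52.28% of the time.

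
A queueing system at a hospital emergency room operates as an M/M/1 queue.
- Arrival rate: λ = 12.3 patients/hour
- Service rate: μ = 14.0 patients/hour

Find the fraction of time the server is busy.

Server utilization: ρ = λ/μ
ρ = 12.3/14.0 = 0.8786
The server is busy 87.86% of the time.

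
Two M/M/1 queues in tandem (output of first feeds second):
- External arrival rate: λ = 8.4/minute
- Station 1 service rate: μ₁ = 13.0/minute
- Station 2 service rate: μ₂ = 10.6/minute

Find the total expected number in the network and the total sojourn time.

By Jackson's theorem, each station behaves as independent M/M/1.
Station 1: ρ₁ = 8.4/13.0 = 0.6462, L₁ = ρ₁/(1-ρ₁) = λ/(μ₁-λ) = 8.4/4.60 = 1.8261
Station 2: ρ₂ = 8.4/10.6 = 0.7925, L₂ = ρ₂/(1-ρ₂) = λ/(μ₂-λ) = 8.4/2.20 = 3.8182
Total: L = L₁ + L₂ = 1.8261 + 3.8182 = 5.6443
W = L/λ = 5.6443/8.4 = 0.6719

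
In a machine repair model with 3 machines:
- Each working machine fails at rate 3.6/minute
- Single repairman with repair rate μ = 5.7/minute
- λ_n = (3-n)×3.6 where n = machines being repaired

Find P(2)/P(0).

P(2)/P(0) = ∏_{i=0}^{2-1} λ_i/μ_{i+1}
= (3-0)×3.6/5.7 × (3-1)×3.6/5.7
= 2.3934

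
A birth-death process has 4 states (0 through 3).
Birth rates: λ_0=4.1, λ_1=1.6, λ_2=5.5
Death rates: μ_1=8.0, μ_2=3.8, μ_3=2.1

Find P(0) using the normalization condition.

Ratios P(n)/P(0) = (λ₀···λₙ₋₁)/(μ₁···μₙ):
P(1)/P(0) = (4.1)/(8.0) = 0.5125
P(2)/P(0) = (4.1×1.6)/(8.0×3.8) = 0.2158
P(3)/P(0) = (4.1×1.6×5.5)/(8.0×3.8×2.1) = 0.5652

Normalization: ∑ P(n) = 1
P(0) × (1.0000 + 0.5125 + 0.2158 + 0.5652) = 1
P(0) × 2.2935 = 1
P(0) = 1/2.2935 = 0.4360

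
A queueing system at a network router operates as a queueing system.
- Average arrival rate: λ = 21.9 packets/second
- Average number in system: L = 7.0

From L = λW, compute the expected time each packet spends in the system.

Little's Law: L = λW, so W = L/λ
W = 7.0/21.9 = 0.3196 seconds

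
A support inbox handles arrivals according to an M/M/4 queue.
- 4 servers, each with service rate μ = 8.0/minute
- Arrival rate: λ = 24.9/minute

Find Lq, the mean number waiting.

Traffic intensity: ρ = λ/(cμ) = 24.9/(4×8.0) = 0.7781
Since ρ = 0.7781 < 1, system is stable.
Offered load a = λ/μ = cρ = 24.9/8.0 = 3.1125
P₀ = [ Σₙ₌₀^3 aⁿ/n! + a^4/(4!(1-ρ)) ]⁻¹
Σ = a^0/0! + a^1/1! + a^2/2! + a^3/3! = 1.0000 + 3.1125 + 4.8438 + 5.0255 = 13.9818
a^4/(4!(1-ρ)) = 93.8507/(24 × 0.221875) = 17.6245
P₀ = 1/(13.9818 + 17.6245) = 0.03164
Lq = P₀·a^4·ρ / (4!(1-ρ)²) = 0.031639 × 93.8507 × 0.77812 / (24 × 0.049229) = 1.9556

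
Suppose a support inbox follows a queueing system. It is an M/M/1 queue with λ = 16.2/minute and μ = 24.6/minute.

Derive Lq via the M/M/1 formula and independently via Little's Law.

Method 1 (direct): Lq = λ²/(μ(μ-λ)) = 262.44/(24.6 × 8.40) = 1.2700

Method 2 (Little's Law):
W = 1/(μ-λ) = 1/8.40 = 0.1190476
Wq = W - 1/μ = 0.1190476 - 0.04065041 = 0.078397
Lq = λWq = 16.2 × 0.078397 = 1.2700 ✔ (matches Method 1)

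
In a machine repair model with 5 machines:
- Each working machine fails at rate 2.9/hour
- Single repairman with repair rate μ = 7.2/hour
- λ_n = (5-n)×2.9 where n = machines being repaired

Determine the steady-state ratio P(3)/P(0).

P(3)/P(0) = ∏_{i=0}^{3-1} λ_i/μ_{i+1}
= (5-0)×2.9/7.2 × (5-1)×2.9/7.2 × (5-2)×2.9/7.2
= 3.9206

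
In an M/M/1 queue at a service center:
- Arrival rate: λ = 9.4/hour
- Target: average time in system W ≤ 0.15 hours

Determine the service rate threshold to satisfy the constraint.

For M/M/1: W = 1/(μ-λ)
Need W ≤ 0.15, so 1/(μ-λ) ≤ 0.15
μ - λ ≥ 1/0.15 = 6.6667
μ ≥ 9.4 + 6.6667 = 16.0667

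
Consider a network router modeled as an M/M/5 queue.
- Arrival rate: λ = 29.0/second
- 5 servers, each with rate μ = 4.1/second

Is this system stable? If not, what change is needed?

Stability requires ρ = λ/(cμ) < 1
ρ = 29.0/(5 × 4.1) = 29.0/20.50 = 1.4146
Since 1.4146 ≥ 1, the system is UNSTABLE.
Need c > λ/μ = 29.0/4.1 = 7.07.
Minimum servers needed: c = 8.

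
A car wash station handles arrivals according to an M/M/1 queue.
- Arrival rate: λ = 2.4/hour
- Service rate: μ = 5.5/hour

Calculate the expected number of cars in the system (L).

ρ = λ/μ = 2.4/5.5 = 0.4364
For M/M/1: L = λ/(μ-λ)
L = 2.4/(5.5-2.4) = 2.4/3.10
L = 0.7742 cars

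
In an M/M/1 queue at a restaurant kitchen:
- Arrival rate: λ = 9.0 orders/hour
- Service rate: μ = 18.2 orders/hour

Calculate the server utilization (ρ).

Server utilization: ρ = λ/μ
ρ = 9.0/18.2 = 0.4945
The server is busy 49.45% of the time.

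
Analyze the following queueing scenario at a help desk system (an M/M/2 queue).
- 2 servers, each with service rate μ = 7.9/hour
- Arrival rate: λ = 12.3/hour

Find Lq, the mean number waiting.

Traffic intensity: ρ = λ/(cμ) = 12.3/(2×7.9) = 0.7785
Since ρ = 0.7785 < 1, system is stable.
Offered load a = λ/μ = cρ = 12.3/7.9 = 1.5570
P₀ = [ Σₙ₌₀^1 aⁿ/n! + a^2/(2!(1-ρ)) ]⁻¹
Σ = a^0/0! + a^1/1! = 1.0000 + 1.5570 = 2.5570
a^2/(2!(1-ρ)) = 2.42413/(2 × 0.221519) = 5.4716
P₀ = 1/(2.5570 + 5.4716) = 0.1246
Lq = P₀·a^2·ρ / (2!(1-ρ)²) = 0.124555 × 2.42413 × 0.778481 / (2 × 0.0490707) = 2.3950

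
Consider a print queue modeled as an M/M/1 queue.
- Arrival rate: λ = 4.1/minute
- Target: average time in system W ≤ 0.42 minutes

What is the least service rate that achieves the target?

For M/M/1: W = 1/(μ-λ)
Need W ≤ 0.42, so 1/(μ-λ) ≤ 0.42
μ - λ ≥ 1/0.42 = 2.3810
μ ≥ 4.1 + 2.3810 = 6.4810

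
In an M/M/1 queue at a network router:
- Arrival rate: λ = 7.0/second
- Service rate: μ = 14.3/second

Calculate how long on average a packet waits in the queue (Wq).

First, compute utilization: ρ = λ/μ = 7.0/14.3 = 0.4895
For M/M/1: Wq = λ/(μ(μ-λ))
Wq = 7.0/(14.3 × (14.3-7.0))
Wq = 7.0/(14.3 × 7.30)
Wq = 0.06706 seconds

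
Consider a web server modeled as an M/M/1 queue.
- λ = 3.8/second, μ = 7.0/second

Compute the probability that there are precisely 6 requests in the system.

ρ = λ/μ = 3.8/7.0 = 0.5429
P(n) = (1-ρ)ρⁿ
P(6) = (1-0.5429) × 0.5429^6
P(6) = 0.4571 × 0.02560
P(6) = 0.01170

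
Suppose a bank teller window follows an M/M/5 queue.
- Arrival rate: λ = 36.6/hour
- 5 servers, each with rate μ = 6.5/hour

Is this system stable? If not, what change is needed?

Stability requires ρ = λ/(cμ) < 1
ρ = 36.6/(5 × 6.5) = 36.6/32.50 = 1.1262
Since 1.1262 ≥ 1, the system is UNSTABLE.
Need c > λ/μ = 36.6/6.5 = 5.63.
Minimum servers needed: c = 6.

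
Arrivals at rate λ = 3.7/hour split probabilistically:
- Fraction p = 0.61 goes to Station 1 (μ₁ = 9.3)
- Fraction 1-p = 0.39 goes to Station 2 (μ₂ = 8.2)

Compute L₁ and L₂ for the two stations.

Effective rates: λ₁ = 3.7×0.61 = 2.257, λ₂ = 3.7×0.39 = 1.443
Station 1: ρ₁ = 2.257/9.3 = 0.2427, L₁ = ρ₁/(1-ρ₁) = 0.2427/(1-0.2427) = 0.3205
Station 2: ρ₂ = 1.443/8.2 = 0.1760, L₂ = ρ₂/(1-ρ₂) = 0.1760/(1-0.1760) = 0.2136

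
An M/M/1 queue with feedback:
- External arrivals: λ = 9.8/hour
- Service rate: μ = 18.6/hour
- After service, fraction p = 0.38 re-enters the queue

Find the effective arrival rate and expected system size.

Effective arrival rate: λ_eff = λ/(1-p) = 9.8/(1-0.38) = 9.8/0.62 = 15.8065
ρ = λ_eff/μ = 15.8065/18.6 = 0.84981
L = ρ/(1-ρ) = 0.84981/(1-0.84981) = 5.6582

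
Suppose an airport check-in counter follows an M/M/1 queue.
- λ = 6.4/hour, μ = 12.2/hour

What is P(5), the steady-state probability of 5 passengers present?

ρ = λ/μ = 6.4/12.2 = 0.5246
P(n) = (1-ρ)ρⁿ
P(5) = (1-0.5246) × 0.5246^5
P(5) = 0.4754 × 0.03973
P(5) = 0.01889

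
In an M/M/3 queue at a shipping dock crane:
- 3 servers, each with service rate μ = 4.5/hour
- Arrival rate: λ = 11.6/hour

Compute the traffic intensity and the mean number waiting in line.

Traffic intensity: ρ = λ/(cμ) = 11.6/(3×4.5) = 0.8593
Since ρ = 0.8593 < 1, system is stable.
Offered load a = λ/μ = cρ = 11.6/4.5 = 2.5778
P₀ = [ Σₙ₌₀^2 aⁿ/n! + a^3/(3!(1-ρ)) ]⁻¹
Σ = a^0/0! + a^1/1! + a^2/2! = 1.00000 + 2.57778 + 3.32247 = 6.9002
a^3/(3!(1-ρ)) = 17.1292/(6 × 0.140741) = 20.2845
P₀ = 1/(6.9002 + 20.2845) = 0.03679
Lq = P₀·a^3·ρ / (3!(1-ρ)²) = 0.0367853 × 17.1292 × 0.859259 / (6 × 0.0198080) = 4.5556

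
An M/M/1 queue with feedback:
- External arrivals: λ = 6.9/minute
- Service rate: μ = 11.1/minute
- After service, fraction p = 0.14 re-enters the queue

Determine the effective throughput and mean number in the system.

Effective arrival rate: λ_eff = λ/(1-p) = 6.9/(1-0.14) = 6.9/0.86 = 8.02326
ρ = λ_eff/μ = 8.02326/11.1 = 0.722816
L = ρ/(1-ρ) = 0.722816/(1-0.722816) = 2.6077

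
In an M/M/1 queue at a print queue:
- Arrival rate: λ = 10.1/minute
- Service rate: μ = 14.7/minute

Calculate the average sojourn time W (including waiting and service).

First, compute utilization: ρ = λ/μ = 10.1/14.7 = 0.6871
For M/M/1: W = 1/(μ-λ)
W = 1/(14.7-10.1) = 1/4.60
W = 0.2174 minutes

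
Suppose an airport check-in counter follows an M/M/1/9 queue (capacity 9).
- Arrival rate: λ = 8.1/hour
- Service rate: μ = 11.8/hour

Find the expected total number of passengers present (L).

ρ = λ/μ = 8.1/11.8 = 0.68644
P₀ = (1-ρ)/(1-ρ^(K+1)) = (1-0.68644)/(1-0.68644^10) = 0.3136/0.9768 = 0.3210
P_K = P₀×ρ^K = 0.3210 × 0.68644^9 = 0.3210 × 0.03384 = 0.01086
L = ρ[1 - (K+1)ρ^K + Kρ^(K+1)] / [(1-ρ)(1-ρ^(K+1))]
L = 0.68644 × (1 - 10×0.03384 + 9×0.02323) / ((1 - 0.68644) × (1 - 0.02323)) = 1.9514 passengers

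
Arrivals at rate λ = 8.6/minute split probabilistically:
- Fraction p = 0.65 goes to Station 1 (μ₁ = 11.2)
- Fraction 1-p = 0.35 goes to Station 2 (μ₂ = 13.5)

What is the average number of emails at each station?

Effective rates: λ₁ = 8.6×0.65 = 5.59, λ₂ = 8.6×0.35 = 3.01
Station 1: ρ₁ = 5.59/11.2 = 0.4991, L₁ = ρ₁/(1-ρ₁) = 0.4991/(1-0.4991) = 0.9964
Station 2: ρ₂ = 3.01/13.5 = 0.22296, L₂ = ρ₂/(1-ρ₂) = 0.22296/(1-0.22296) = 0.2869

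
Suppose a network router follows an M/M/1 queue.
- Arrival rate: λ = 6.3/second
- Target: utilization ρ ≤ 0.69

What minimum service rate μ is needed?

ρ = λ/μ, so μ = λ/ρ
μ ≥ 6.3/0.69 = 9.1304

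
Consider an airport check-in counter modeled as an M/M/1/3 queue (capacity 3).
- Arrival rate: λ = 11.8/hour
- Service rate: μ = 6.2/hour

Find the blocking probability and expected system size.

ρ = λ/μ = 11.8/6.2 = 1.9032
P₀ = (1-ρ)/(1-ρ^(K+1)) = (1-1.9032)/(1-1.9032^4) = -0.9032/-12.1201 = 0.07452
P_K = P₀×ρ^K = 0.07452 × 1.9032^3 = 0.07452 × 6.8937 = 0.5137
Blocking probability P_3 = 0.5137 (51.37%)
L = ρ[1 - (K+1)ρ^K + Kρ^(K+1)] / [(1-ρ)(1-ρ^(K+1))]
L = 1.9032 × (1 - 4×6.8937 + 3×13.1201) / ((1 - 1.9032) × (1 - 13.1201)) = 2.2229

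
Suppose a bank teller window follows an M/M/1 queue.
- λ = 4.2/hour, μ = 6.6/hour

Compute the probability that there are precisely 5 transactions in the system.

ρ = λ/μ = 4.2/6.6 = 0.63636
P(n) = (1-ρ)ρⁿ
P(5) = (1-0.63636) × 0.63636^5
P(5) = 0.36364 × 0.10436
P(5) = 0.03795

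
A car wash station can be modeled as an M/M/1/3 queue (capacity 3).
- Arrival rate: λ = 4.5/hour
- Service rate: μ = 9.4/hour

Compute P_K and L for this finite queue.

ρ = λ/μ = 4.5/9.4 = 0.47872
P₀ = (1-ρ)/(1-ρ^(K+1)) = (1-0.47872)/(1-0.47872^4) = 0.5213/0.9475 = 0.5502
P_K = P₀×ρ^K = 0.5502 × 0.47872^3 = 0.5502 × 0.1097 = 0.06036
Blocking probability P_3 = 0.06036 (6.04%)
L = ρ[1 - (K+1)ρ^K + Kρ^(K+1)] / [(1-ρ)(1-ρ^(K+1))]
L = 0.47872 × (1 - 4×0.10971 + 3×0.052520) / ((1 - 0.47872) × (1 - 0.052520)) = 0.6966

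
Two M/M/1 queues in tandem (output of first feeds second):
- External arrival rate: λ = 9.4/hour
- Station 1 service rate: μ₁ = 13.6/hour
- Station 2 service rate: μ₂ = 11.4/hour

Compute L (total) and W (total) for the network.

By Jackson's theorem, each station behaves as independent M/M/1.
Station 1: ρ₁ = 9.4/13.6 = 0.6912, L₁ = ρ₁/(1-ρ₁) = λ/(μ₁-λ) = 9.4/4.20 = 2.2381
Station 2: ρ₂ = 9.4/11.4 = 0.8246, L₂ = ρ₂/(1-ρ₂) = λ/(μ₂-λ) = 9.4/2.00 = 4.7000
Total: L = L₁ + L₂ = 2.2381 + 4.7000 = 6.9381
W = L/λ = 6.9381/9.4 = 0.7381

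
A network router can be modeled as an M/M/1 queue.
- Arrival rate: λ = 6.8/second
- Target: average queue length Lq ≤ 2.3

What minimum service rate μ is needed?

For M/M/1: Lq = λ²/(μ(μ-λ))
Need Lq ≤ 2.3, i.e. μ(μ-λ) ≥ λ²/2.3
μ² - 6.8μ - 46.24/2.3 ≥ 0  →  μ² - 6.8μ - 20.10435 ≥ 0
Quadratic formula (positive root): μ = [λ + √(λ² + 4×20.10435)]/2
Discriminant: 46.24 + 4×20.10435 = 126.6574, √126.6574 = 11.2542
μ ≥ (6.8 + 11.2542)/2 = 9.0271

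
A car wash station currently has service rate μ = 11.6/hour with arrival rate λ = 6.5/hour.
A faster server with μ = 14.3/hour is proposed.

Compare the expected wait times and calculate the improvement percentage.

System 1: ρ₁ = 6.5/11.6 = 0.5603, W₁ = 1/(11.6-6.5) = 0.196078
System 2: ρ₂ = 6.5/14.3 = 0.4545, W₂ = 1/(14.3-6.5) = 0.128205
Improvement: (W₁-W₂)/W₁ = (0.196078-0.128205)/0.196078 = 34.62%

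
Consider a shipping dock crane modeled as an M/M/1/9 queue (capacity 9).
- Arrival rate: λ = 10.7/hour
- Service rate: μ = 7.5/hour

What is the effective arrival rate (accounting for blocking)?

ρ = λ/μ = 10.7/7.5 = 1.42667
P₀ = (1-ρ)/(1-ρ^(K+1)) = (1-1.42667)/(1-1.42667^10) = -0.4267/-33.9330 = 0.01257
P_K = P₀×ρ^K = 0.012574 × 1.42667^9 = 0.012574 × 24.4857 = 0.3079
λ_eff = λ(1-P_K) = 10.7 × (1 - 0.30788) = 10.7 × 0.69212 = 7.4057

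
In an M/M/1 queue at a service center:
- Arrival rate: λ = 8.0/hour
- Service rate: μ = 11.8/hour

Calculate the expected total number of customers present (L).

ρ = λ/μ = 8.0/11.8 = 0.6780
For M/M/1: L = λ/(μ-λ)
L = 8.0/(11.8-8.0) = 8.0/3.80
L = 2.1053 customers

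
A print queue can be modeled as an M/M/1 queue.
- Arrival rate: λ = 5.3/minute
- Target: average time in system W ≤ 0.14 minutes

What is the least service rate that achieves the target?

For M/M/1: W = 1/(μ-λ)
Need W ≤ 0.14, so 1/(μ-λ) ≤ 0.14
μ - λ ≥ 1/0.14 = 7.1429
μ ≥ 5.3 + 7.1429 = 12.4429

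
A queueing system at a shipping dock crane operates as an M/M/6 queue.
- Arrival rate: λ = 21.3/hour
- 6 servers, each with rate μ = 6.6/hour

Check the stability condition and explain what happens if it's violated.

Stability requires ρ = λ/(cμ) < 1
ρ = 21.3/(6 × 6.6) = 21.3/39.60 = 0.5379
Since 0.5379 < 1, the system is STABLE.
The servers are busy 53.79% of the time.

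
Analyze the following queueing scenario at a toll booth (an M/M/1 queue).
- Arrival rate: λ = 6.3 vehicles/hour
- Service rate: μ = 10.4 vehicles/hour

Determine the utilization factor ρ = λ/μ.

Server utilization: ρ = λ/μ
ρ = 6.3/10.4 = 0.6058
The server is busy 60.58% of the time.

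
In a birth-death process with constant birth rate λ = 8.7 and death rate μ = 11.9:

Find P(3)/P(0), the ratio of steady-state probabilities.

For constant rates: P(n)/P(0) = (λ/μ)^n
P(3)/P(0) = (8.7/11.9)^3 = 0.7311^3 = 0.3908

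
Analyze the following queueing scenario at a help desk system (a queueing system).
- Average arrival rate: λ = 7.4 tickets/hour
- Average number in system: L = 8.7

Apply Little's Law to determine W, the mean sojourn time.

Little's Law: L = λW, so W = L/λ
W = 8.7/7.4 = 1.1757 hours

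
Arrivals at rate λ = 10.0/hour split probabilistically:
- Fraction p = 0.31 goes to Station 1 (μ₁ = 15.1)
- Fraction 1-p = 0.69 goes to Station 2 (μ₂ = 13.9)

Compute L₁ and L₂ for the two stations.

Effective rates: λ₁ = 10.0×0.31 = 3.1, λ₂ = 10.0×0.69 = 6.9
Station 1: ρ₁ = 3.1/15.1 = 0.2053, L₁ = ρ₁/(1-ρ₁) = 0.2053/(1-0.2053) = 0.2583
Station 2: ρ₂ = 6.9/13.9 = 0.4964, L₂ = ρ₂/(1-ρ₂) = 0.4964/(1-0.4964) = 0.9857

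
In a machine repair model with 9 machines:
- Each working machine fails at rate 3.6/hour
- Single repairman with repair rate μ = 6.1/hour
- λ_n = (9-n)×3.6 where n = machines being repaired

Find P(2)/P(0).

P(2)/P(0) = ∏_{i=0}^{2-1} λ_i/μ_{i+1}
= (9-0)×3.6/6.1 × (9-1)×3.6/6.1
= 25.0771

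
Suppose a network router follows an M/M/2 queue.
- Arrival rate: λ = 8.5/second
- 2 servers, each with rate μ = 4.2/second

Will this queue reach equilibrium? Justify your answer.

Stability requires ρ = λ/(cμ) < 1
ρ = 8.5/(2 × 4.2) = 8.5/8.40 = 1.0119
Since 1.0119 ≥ 1, the system is UNSTABLE.
Need c > λ/μ = 8.5/4.2 = 2.02.
Minimum servers needed: c = 3.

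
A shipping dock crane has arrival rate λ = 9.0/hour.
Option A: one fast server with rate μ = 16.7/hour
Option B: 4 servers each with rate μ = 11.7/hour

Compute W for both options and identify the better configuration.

Option A: single server μ = 16.7 (M/M/1)
  ρ_A = 9.0/16.7 = 0.5389
  W_A = 1/(μ-λ) = 1/(16.7-9.0) = 1/7.70 = 0.1299

Option B: 4 servers μ = 11.7 (M/M/4)
  ρ_B = λ/(cμ) = 9.0/(4×11.7) = 0.1923
  Offered load a = λ/μ = cρ = 9.0/11.7 = 0.7692
  P₀ = [ Σₙ₌₀^3 aⁿ/n! + a^4/(4!(1-ρ)) ]⁻¹
  Σ = a^0/0! + a^1/1! + a^2/2! + a^3/3! = 1.000000 + 0.7692308 + 0.2958580 + 0.07586102 = 2.1409
  a^4/(4!(1-ρ)) = 0.3501/(24 × 0.8077) = 0.01806
  P₀ = 1/(2.1409 + 0.01806) = 0.4632
  Lq = P₀·a^4·ρ / (4!(1-ρ)²) = 0.4632 × 0.3501 × 0.1923 / (24 × 0.6524) = 0.001992
  Wq_B = Lq/λ = 0.001992/9.0 = 0.0002213
  W_B = Wq_B + 1/μ = 0.0002213 + 0.08547 = 0.08569

Since W_B = 0.08569 < W_A = 0.1299, Option B (multiple servers) has the shorter time in system.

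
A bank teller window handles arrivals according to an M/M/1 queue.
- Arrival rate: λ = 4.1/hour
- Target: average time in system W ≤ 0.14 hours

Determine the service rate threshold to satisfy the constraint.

For M/M/1: W = 1/(μ-λ)
Need W ≤ 0.14, so 1/(μ-λ) ≤ 0.14
μ - λ ≥ 1/0.14 = 7.1429
μ ≥ 4.1 + 7.1429 = 11.2429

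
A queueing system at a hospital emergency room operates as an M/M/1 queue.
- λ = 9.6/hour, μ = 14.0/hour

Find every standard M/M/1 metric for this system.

Step 1: ρ = λ/μ = 9.6/14.0 = 0.6857
Step 2: L = λ/(μ-λ) = 9.6/4.40 = 2.1818
Step 3: Lq = λ²/(μ(μ-λ)) = 92.16/(14.0×4.40) = 1.4961
Step 4: W = 1/(μ-λ) = 1/4.40 = 0.22727
Step 5: Wq = λ/(μ(μ-λ)) = 9.6/(14.0×4.40) = 0.1558
Step 6: P(0) = 1-ρ = 0.3143
Verify: L = λW = 9.6×0.22727 = 2.1818 ✔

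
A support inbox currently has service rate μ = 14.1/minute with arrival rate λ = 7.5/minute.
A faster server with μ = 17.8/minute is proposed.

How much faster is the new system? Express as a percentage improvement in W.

System 1: ρ₁ = 7.5/14.1 = 0.5319, W₁ = 1/(14.1-7.5) = 0.15152
System 2: ρ₂ = 7.5/17.8 = 0.4213, W₂ = 1/(17.8-7.5) = 0.097087
Improvement: (W₁-W₂)/W₁ = (0.15152-0.097087)/0.15152 = 35.92%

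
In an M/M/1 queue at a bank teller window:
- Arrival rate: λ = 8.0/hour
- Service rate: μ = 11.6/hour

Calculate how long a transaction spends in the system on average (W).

First, compute utilization: ρ = λ/μ = 8.0/11.6 = 0.6897
For M/M/1: W = 1/(μ-λ)
W = 1/(11.6-8.0) = 1/3.60
W = 0.2778 hours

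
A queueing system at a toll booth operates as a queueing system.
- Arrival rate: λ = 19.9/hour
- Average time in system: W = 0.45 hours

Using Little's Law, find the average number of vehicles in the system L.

Little's Law: L = λW
L = 19.9 × 0.45 = 8.9550 vehicles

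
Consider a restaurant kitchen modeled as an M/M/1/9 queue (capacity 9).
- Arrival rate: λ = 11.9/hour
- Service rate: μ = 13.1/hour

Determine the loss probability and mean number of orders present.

ρ = λ/μ = 11.9/13.1 = 0.908397
P₀ = (1-ρ)/(1-ρ^(K+1)) = (1-0.908397)/(1-0.908397^10) = 0.09160/0.6174 = 0.1484
P_K = P₀×ρ^K = 0.14837 × 0.908397^9 = 0.14837 × 0.42119 = 0.06249
Blocking probability P_9 = 0.06249 (6.25%)
L = ρ[1 - (K+1)ρ^K + Kρ^(K+1)] / [(1-ρ)(1-ρ^(K+1))]
L = 0.908397 × (1 - 10×0.4211931 + 9×0.3826105) / ((1 - 0.908397) × (1 - 0.3826105)) = 3.7194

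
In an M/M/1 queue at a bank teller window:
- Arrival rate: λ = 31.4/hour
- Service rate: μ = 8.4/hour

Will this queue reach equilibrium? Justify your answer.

Stability requires ρ = λ/(cμ) < 1
ρ = 31.4/(1 × 8.4) = 31.4/8.40 = 3.7381
Since 3.7381 ≥ 1, the system is UNSTABLE.
Queue grows without bound. Need μ > λ = 31.4.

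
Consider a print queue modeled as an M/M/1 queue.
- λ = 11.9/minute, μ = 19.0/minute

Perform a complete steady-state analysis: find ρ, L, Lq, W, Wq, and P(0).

Step 1: ρ = λ/μ = 11.9/19.0 = 0.6263
Step 2: L = λ/(μ-λ) = 11.9/7.10 = 1.6761
Step 3: Lq = λ²/(μ(μ-λ)) = 141.61/(19.0×7.10) = 1.0497
Step 4: W = 1/(μ-λ) = 1/7.10 = 0.14085
Step 5: Wq = λ/(μ(μ-λ)) = 11.9/(19.0×7.10) = 0.08821
Step 6: P(0) = 1-ρ = 0.3737
Verify: L = λW = 11.9×0.14085 = 1.6761 ✔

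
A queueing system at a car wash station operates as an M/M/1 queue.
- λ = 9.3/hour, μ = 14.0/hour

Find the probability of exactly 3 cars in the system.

ρ = λ/μ = 9.3/14.0 = 0.6643
P(n) = (1-ρ)ρⁿ
P(3) = (1-0.6643) × 0.6643^3
P(3) = 0.33570 × 0.29315
P(3) = 0.09841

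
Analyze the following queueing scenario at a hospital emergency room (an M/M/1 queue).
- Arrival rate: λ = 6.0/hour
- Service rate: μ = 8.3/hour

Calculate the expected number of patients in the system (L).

ρ = λ/μ = 6.0/8.3 = 0.7229
For M/M/1: L = λ/(μ-λ)
L = 6.0/(8.3-6.0) = 6.0/2.30
L = 2.6087 patients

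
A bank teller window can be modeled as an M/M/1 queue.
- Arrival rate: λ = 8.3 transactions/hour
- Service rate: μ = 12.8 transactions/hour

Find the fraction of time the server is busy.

Server utilization: ρ = λ/μ
ρ = 8.3/12.8 = 0.6484
The server is busy 64.84% of the time.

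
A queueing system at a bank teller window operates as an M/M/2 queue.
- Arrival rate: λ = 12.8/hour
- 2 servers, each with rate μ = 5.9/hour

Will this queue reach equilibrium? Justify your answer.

Stability requires ρ = λ/(cμ) < 1
ρ = 12.8/(2 × 5.9) = 12.8/11.80 = 1.0847
Since 1.0847 ≥ 1, the system is UNSTABLE.
Need c > λ/μ = 12.8/5.9 = 2.17.
Minimum servers needed: c = 3.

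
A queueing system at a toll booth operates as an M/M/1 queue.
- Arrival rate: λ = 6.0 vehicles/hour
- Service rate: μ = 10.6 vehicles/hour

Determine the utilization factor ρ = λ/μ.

Server utilization: ρ = λ/μ
ρ = 6.0/10.6 = 0.5660
The server is busy 56.60% of the time.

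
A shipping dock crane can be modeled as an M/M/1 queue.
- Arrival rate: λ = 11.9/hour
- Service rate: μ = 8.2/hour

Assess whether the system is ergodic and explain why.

Stability requires ρ = λ/(cμ) < 1
ρ = 11.9/(1 × 8.2) = 11.9/8.20 = 1.4512
Since 1.4512 ≥ 1, the system is UNSTABLE.
Queue grows without bound. Need μ > λ = 11.9.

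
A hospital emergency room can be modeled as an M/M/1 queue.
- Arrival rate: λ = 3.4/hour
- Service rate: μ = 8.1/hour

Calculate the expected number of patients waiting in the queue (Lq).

ρ = λ/μ = 3.4/8.1 = 0.4198
For M/M/1: Lq = λ²/(μ(μ-λ))
Lq = 11.56/(8.1 × 4.70)
Lq = 0.3037 patients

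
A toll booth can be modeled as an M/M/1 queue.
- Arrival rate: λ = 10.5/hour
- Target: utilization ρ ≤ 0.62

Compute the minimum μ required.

ρ = λ/μ, so μ = λ/ρ
μ ≥ 10.5/0.62 = 16.9355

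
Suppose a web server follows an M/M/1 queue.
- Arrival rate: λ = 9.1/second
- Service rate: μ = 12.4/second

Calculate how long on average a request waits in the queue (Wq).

First, compute utilization: ρ = λ/μ = 9.1/12.4 = 0.7339
For M/M/1: Wq = λ/(μ(μ-λ))
Wq = 9.1/(12.4 × (12.4-9.1))
Wq = 9.1/(12.4 × 3.30)
Wq = 0.2224 seconds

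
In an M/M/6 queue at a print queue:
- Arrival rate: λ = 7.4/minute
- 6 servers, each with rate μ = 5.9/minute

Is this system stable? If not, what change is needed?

Stability requires ρ = λ/(cμ) < 1
ρ = 7.4/(6 × 5.9) = 7.4/35.40 = 0.2090
Since 0.2090 < 1, the system is STABLE.
The servers are busy 20.90% of the time.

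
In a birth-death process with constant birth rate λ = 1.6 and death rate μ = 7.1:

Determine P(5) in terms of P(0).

For constant rates: P(n)/P(0) = (λ/μ)^n
P(5)/P(0) = (1.6/7.1)^5 = 0.225352^5 = 0.0005812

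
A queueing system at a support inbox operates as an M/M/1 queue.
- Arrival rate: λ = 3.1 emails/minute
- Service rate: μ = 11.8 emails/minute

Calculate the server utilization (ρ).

Server utilization: ρ = λ/μ
ρ = 3.1/11.8 = 0.2627
The server is busy 26.27% of the time.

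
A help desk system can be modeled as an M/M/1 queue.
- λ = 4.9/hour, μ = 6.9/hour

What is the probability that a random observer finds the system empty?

ρ = λ/μ = 4.9/6.9 = 0.7101
P(0) = 1 - ρ = 1 - 0.7101 = 0.2899
The server is idle 28.99% of the time.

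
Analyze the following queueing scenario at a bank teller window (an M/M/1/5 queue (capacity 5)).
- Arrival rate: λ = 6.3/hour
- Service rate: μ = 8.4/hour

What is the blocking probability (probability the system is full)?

ρ = λ/μ = 6.3/8.4 = 0.7500
P₀ = (1-ρ)/(1-ρ^(K+1)) = (1-0.7500)/(1-0.7500^6) = 0.2500/0.8220 = 0.3041
P_K = P₀×ρ^K = 0.30413 × 0.7500^5 = 0.30413 × 0.23730 = 0.07217
Blocking probability = 7.22%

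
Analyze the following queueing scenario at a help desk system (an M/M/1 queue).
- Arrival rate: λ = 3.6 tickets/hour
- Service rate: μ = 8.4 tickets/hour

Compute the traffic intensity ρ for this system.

Server utilization: ρ = λ/μ
ρ = 3.6/8.4 = 0.4286
The server is busy 42.86% of the time.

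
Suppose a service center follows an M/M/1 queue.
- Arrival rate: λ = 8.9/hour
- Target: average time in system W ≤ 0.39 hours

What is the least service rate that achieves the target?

For M/M/1: W = 1/(μ-λ)
Need W ≤ 0.39, so 1/(μ-λ) ≤ 0.39
μ - λ ≥ 1/0.39 = 2.5641
μ ≥ 8.9 + 2.5641 = 11.4641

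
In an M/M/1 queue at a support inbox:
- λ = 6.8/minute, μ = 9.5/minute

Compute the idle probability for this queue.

ρ = λ/μ = 6.8/9.5 = 0.7158
P(0) = 1 - ρ = 1 - 0.7158 = 0.2842
The server is idle 28.42% of the time.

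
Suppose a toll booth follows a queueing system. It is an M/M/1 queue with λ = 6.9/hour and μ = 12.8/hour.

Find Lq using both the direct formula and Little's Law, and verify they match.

Method 1 (direct): Lq = λ²/(μ(μ-λ)) = 47.61/(12.8 × 5.90) = 0.6304

Method 2 (Little's Law):
W = 1/(μ-λ) = 1/5.90 = 0.169492
Wq = W - 1/μ = 0.169492 - 0.0781250 = 0.091367
Lq = λWq = 6.9 × 0.091367 = 0.6304 ✔ (matches Method 1)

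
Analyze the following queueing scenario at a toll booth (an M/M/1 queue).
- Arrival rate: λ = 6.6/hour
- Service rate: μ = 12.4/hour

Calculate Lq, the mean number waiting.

ρ = λ/μ = 6.6/12.4 = 0.5323
For M/M/1: Lq = λ²/(μ(μ-λ))
Lq = 43.56/(12.4 × 5.80)
Lq = 0.6057 vehicles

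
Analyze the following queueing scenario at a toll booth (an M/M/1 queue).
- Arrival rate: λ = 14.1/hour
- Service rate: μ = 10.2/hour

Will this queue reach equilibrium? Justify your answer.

Stability requires ρ = λ/(cμ) < 1
ρ = 14.1/(1 × 10.2) = 14.1/10.20 = 1.3824
Since 1.3824 ≥ 1, the system is UNSTABLE.
Queue grows without bound. Need μ > λ = 14.1.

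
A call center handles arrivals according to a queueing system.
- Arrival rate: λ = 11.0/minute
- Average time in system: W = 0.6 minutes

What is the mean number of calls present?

Little's Law: L = λW
L = 11.0 × 0.6 = 6.6000 calls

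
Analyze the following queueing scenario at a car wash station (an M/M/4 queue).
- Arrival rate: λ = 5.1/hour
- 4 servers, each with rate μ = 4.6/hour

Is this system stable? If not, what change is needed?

Stability requires ρ = λ/(cμ) < 1
ρ = 5.1/(4 × 4.6) = 5.1/18.40 = 0.2772
Since 0.2772 < 1, the system is STABLE.
The servers are busy 27.72% of the time.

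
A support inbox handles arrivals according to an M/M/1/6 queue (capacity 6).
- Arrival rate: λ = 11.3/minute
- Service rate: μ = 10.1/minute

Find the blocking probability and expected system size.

ρ = λ/μ = 11.3/10.1 = 1.1188
P₀ = (1-ρ)/(1-ρ^(K+1)) = (1-1.1188)/(1-1.1188^7) = -0.1188/-1.1942 = 0.09948
P_K = P₀×ρ^K = 0.09948 × 1.1188^6 = 0.09948 × 1.9612 = 0.1951
Blocking probability P_6 = 0.1951 (19.51%)
L = ρ[1 - (K+1)ρ^K + Kρ^(K+1)] / [(1-ρ)(1-ρ^(K+1))]
L = 1.1188 × (1 - 7×1.9611678 + 6×2.1941545) / ((1 - 1.1188) × (1 - 2.1941545)) = 3.4444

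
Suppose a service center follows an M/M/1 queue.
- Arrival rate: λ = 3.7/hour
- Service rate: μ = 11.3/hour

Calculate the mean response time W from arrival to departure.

First, compute utilization: ρ = λ/μ = 3.7/11.3 = 0.3274
For M/M/1: W = 1/(μ-λ)
W = 1/(11.3-3.7) = 1/7.60
W = 0.1316 hours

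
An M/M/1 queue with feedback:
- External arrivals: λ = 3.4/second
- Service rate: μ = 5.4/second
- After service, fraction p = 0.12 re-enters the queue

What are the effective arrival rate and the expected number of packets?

Effective arrival rate: λ_eff = λ/(1-p) = 3.4/(1-0.12) = 3.4/0.88 = 3.86364
ρ = λ_eff/μ = 3.86364/5.4 = 0.71549
L = ρ/(1-ρ) = 0.71549/(1-0.71549) = 2.5148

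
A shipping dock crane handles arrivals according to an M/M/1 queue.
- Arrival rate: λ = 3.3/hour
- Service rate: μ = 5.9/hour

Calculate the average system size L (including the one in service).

ρ = λ/μ = 3.3/5.9 = 0.5593
For M/M/1: L = λ/(μ-λ)
L = 3.3/(5.9-3.3) = 3.3/2.60
L = 1.2692 containers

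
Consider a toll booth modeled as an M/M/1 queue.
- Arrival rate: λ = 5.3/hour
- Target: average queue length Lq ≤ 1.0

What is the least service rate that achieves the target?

For M/M/1: Lq = λ²/(μ(μ-λ))
Need Lq ≤ 1.0, i.e. μ(μ-λ) ≥ λ²/1.0
μ² - 5.3μ - 28.09/1.0 ≥ 0  →  μ² - 5.3μ - 28.0900 ≥ 0
Quadratic formula (positive root): μ = [λ + √(λ² + 4×28.0900)]/2
Discriminant: 28.09 + 4×28.0900 = 140.4500, √140.4500 = 11.8512
μ ≥ (5.3 + 11.8512)/2 = 8.5756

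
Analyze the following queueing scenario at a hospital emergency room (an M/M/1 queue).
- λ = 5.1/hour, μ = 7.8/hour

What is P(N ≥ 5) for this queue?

ρ = λ/μ = 5.1/7.8 = 0.6538
P(N ≥ n) = ρⁿ
P(N ≥ 5) = 0.6538^5
P(N ≥ 5) = 0.1195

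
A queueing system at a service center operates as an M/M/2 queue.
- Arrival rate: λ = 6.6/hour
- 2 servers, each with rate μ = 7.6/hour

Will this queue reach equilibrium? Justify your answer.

Stability requires ρ = λ/(cμ) < 1
ρ = 6.6/(2 × 7.6) = 6.6/15.20 = 0.4342
Since 0.4342 < 1, the system is STABLE.
The servers are busy 43.42% of the time.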